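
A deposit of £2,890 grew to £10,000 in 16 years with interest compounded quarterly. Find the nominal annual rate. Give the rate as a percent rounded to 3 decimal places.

7.834%

(1 + r/4)^64 = 10,000/2,890 = 3.46021.
1 + r/4 = 3.46021^(1/64) ≈ 1.019585, so r/4 ≈ 0.0195851.
r ≈ 4·0.0195851 = 7.83403%.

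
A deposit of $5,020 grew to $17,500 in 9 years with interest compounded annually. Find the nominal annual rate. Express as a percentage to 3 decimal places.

14.884%

The 9-period growth factor is 17,500/5,020 = 3.48606.
r = 3.48606^(1/9) − 1 ≈ 0.14884, i.e. 14.88395%.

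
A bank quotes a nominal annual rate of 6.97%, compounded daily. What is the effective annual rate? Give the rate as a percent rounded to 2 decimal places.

EAR = (1 + 6.97%/365)^365 − 1 = (1 + 0.000190959)^365 − 1.
(1 + 0.000190959)^365 ≈ 1.072179, so EAR ≈ 7.21793%.

7.22%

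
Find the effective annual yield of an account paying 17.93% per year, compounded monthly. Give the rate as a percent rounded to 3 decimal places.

One year is 12 periods at 0.0149417 each: (1 + 0.0149417)^12 ≈ 1.194794.
EAR = 1.194794 − 1 ≈ 19.47939%.

19.479%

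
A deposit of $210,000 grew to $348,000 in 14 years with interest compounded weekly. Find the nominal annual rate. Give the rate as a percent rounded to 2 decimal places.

3.61%

(1 + r/52)^728 = 348,000/210,000 = 1.65714.
1 + r/52 = 1.65714^(1/728) ≈ 1.000694, so r/52 ≈ 0.000694052.
r ≈ 52·0.000694052 = 3.60907%.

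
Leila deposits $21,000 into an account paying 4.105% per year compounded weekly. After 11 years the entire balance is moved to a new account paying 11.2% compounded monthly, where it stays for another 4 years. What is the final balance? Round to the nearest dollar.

After 11 years at 4.105%: 21,000 × 1.5704651694 ≈ 32,979.7686.
Then 4 years at 11.2%: 32,979.7686 × 1.5619300242 ≈ 51,512.0907.

$51,512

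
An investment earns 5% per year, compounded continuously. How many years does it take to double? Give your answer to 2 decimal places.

e^(0.05t) = 2, so 0.05t = ln 2 ≈ 0.69315.
t ≈ 0.69315/0.05 ≈ 13.8629.

13.86 years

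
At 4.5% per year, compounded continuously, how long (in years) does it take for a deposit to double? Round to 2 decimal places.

15.40 years

e^(0.045t) = 2, so 0.045t = ln 2 ≈ 0.69315.
t ≈ 0.69315/0.045 ≈ 15.4033.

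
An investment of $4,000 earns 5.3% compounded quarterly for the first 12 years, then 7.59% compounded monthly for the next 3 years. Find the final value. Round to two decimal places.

$9,441.37

After 12 years at 5.3%: 4,000 × 1.88103725 ≈ 7,524.1490.
Then 3 years at 7.59%: 7,524.1490 × 1.254808437 ≈ 9,441.3656.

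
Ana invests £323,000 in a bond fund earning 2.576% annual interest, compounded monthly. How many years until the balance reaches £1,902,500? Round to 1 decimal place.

68.9 years

We need (1 + 0.00214667)^(12t) = 5.8901, so 12t = ln 5.8901 / ln 1.002147 ≈ 826.9446.
t ≈ 826.9446/12 = 68.9120 years.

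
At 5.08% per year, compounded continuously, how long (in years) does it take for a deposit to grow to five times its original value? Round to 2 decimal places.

31.68 years

e^(0.0508t) = 5, so 0.0508t = ln 5 ≈ 1.6094.
t ≈ 1.6094/0.0508 ≈ 31.6818.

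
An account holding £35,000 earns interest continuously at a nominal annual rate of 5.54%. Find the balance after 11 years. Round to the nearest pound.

£64,376

A = P·e^(rt) = 35,000·e^(0.0554·11) = 35,000·e^0.6094.
e^0.6094 ≈ 1.8393274712, so A ≈ 64,376.4615.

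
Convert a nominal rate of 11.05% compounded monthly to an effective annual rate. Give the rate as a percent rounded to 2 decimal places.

11.63%

One year is 12 periods at 0.00920833 each: (1 + 0.00920833)^12 ≈ 1.116272.
EAR = 1.116272 − 1 ≈ 11.62718%.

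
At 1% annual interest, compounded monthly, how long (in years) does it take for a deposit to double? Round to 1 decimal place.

69.3 years

(1 + 0.000833333)^(12t) = 2.
12t = ln 2 / ln(1 + 0.000833333) ≈ 0.69315/0.000832986 ≈ 832.1231.
t ≈ 69.3436.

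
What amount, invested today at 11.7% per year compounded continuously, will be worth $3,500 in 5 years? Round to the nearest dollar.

P = A·e^(−rt) = 3,500·e^(−0.585).
e^(−0.585) ≈ 0.5571058618, so P ≈ 1,949.8705.

$1,950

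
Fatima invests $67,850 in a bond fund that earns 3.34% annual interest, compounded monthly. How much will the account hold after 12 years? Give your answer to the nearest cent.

$101,244.93

Periodic rate = 3.34%/12 = 0.00278333; periods = 12·12 = 144.
A = 67,850·(1 + 0.0334/12)^144 ≈ 67,850·1.49218763237 ≈ 101,244.9309.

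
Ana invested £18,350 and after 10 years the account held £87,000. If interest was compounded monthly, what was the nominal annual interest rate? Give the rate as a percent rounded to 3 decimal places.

(1 + r/12)^120 = 87,000/18,350 = 4.74114.
1 + r/12 = 4.74114^(1/120) ≈ 1.013053, so r/12 ≈ 0.0130534.
r ≈ 12·0.0130534 = 15.66414%.

15.664%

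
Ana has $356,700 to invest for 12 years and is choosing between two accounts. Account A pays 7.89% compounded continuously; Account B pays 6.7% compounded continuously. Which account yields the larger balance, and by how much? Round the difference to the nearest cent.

Account A growth factor: e^(0.0789·12) = e^0.9468 ≈ 2.57744861313; balance ≈ 919,375.9203.
Account B growth factor: e^(0.067·12) = e^0.804 ≈ 2.2344609203; balance ≈ 797,032.2103.
Account A is larger by 122,343.7100.

Account A, by $122,343.71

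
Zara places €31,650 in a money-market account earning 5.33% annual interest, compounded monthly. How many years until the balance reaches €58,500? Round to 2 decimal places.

(1 + 0.00444167)^(12t) = 58,500/31,650 = 1.8483.
12t·ln(1 + 0.00444167) = ln(1.8483); 12t = 0.61429/0.00443183 ≈ 138.6083.
t ≈ 11.5507 years.

11.55 years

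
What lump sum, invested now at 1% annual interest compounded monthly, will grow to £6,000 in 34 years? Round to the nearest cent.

£4,271.23

Growth factor = (1 + 0.01/12)^408 ≈ 1.404748681.
P = 6,000/1.404748681 ≈ 4,271.2266.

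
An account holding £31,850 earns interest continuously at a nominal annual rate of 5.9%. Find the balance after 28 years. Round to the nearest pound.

A = P·e^(rt) = 31,850·e^(0.059·28) = 31,850·e^1.652.
e^1.652 ≈ 5.21740420774, so A ≈ 166,174.3240.

£166,174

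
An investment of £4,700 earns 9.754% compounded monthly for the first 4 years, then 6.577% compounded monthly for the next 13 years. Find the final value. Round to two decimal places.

After 4 years at 9.754%: 4,700 × 1.4748891955 ≈ 6,931.9792.
Then 13 years at 6.577%: 6,931.9792 × 2.345914824 ≈ 16,261.8328.

£16,261.83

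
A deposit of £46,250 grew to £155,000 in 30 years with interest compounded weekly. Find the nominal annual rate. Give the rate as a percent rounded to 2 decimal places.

4.03%

(1 + r/52)^1560 = 155,000/46,250 = 3.35135.
1 + r/52 = 3.35135^(1/1560) ≈ 1.000776, so r/52 ≈ 0.000775534.
r ≈ 52·0.000775534 = 4.03278%.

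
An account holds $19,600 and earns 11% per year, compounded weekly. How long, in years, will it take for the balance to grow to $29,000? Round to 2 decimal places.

3.57 years

(1 + 0.00211538)^(52t) = 29,000/19,600 = 1.4796.
52t·ln(1 + 0.00211538) = ln(1.4796); 52t = 0.39177/0.00211315 ≈ 185.3944.
t ≈ 3.5653 years.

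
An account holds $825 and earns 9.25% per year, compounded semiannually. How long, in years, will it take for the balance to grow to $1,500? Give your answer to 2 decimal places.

6.61 years

(1 + 0.04625)^(2t) = 1,500/825 = 1.8182.
2t·ln(1 + 0.04625) = ln(1.8182); 2t = 0.59784/0.0452123 ≈ 13.2229.
t ≈ 6.6114 years.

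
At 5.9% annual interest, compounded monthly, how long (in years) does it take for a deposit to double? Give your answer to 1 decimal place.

11.8 years

(1 + 0.00491667)^(12t) = 2.
12t = ln 2 / ln(1 + 0.00491667) ≈ 0.69315/0.00490462 ≈ 141.3254.
t ≈ 11.7771.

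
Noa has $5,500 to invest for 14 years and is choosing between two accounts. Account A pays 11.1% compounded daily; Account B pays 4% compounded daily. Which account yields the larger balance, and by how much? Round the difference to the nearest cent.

A: (1 + 0.111/365)^5110 ≈ 4.7292364137, so 5,500 × 4.7292364137 ≈ 26,010.8003.
B: (1 + 0.04/365)^5110 ≈ 1.750618786, so 5,500 × 1.750618786 ≈ 9,628.4033.
Difference ≈ 16,382.3970 in favor of A.

Account A, by $16,382.40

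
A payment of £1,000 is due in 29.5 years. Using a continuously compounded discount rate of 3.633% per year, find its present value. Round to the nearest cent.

P = A·e^(−rt) = 1,000·e^(−1.071735).
e^(−1.071735) ≈ 0.342413914, so P ≈ 342.4139.

£342.41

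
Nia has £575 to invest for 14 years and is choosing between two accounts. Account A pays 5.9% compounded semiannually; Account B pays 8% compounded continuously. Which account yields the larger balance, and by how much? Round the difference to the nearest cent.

Account B, by £464.50

Account A growth factor: (1 + 0.0295)^28 ≈ 2.257032573; balance ≈ 1,297.7937.
Account B growth factor: e^(0.08·14) = e^1.12 ≈ 3.064854203; balance ≈ 1,762.2912.
Account B is larger by 464.4974.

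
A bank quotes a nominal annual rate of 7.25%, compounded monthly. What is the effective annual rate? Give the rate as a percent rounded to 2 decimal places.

EAR = (1 + 7.25%/12)^12 − 1 = (1 + 0.00604167)^12 − 1.
(1 + 0.00604167)^12 ≈ 1.074958, so EAR ≈ 7.49583%.

7.50%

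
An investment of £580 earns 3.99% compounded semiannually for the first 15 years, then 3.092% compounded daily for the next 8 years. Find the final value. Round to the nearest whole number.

£1,343

Phase 1: 580·(1 + 0.01995)^30 ≈ 1,049.0458.
Phase 2: 1,049.0458·(1 + 0.03092/365)^2920 ≈ 1,343.4360.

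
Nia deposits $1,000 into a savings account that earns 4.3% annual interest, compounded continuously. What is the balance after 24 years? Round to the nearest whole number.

$2,807

A = P·e^(rt) = 1,000·e^(0.043·24) = 1,000·e^1.032.
e^1.032 ≈ 2.806673572, so A ≈ 2,806.6736.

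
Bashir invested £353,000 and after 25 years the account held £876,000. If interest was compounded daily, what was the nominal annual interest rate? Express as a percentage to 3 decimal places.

3.636%

The 9125-period growth factor is 876,000/353,000 = 2.48159.
r/365 = 2.48159^(1/9125) − 1 ≈ 0.0000996102, so r ≈ 365·0.0000996102 = 3.63577%.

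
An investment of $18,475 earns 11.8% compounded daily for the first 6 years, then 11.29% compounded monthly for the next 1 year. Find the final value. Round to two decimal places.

Phase 1: 18,475·(1 + 0.118/365)^2190 ≈ 37,498.6168.
Phase 2: 37,498.6168·(1 + 0.1129/12)^12 ≈ 41,958.2995.

$41,958.30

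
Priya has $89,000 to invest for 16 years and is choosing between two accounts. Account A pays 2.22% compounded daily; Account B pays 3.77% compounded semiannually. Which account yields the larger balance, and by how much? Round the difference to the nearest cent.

A: (1 + 0.0222/365)^5840 ≈ 1.426450511, so 89,000 × 1.426450511 ≈ 126,954.0955.
B: (1 + 0.01885)^32 ≈ 1.81772421708, so 89,000 × 1.81772421708 ≈ 161,777.4553.
Difference ≈ 34,823.3598 in favor of B.

Account B, by $34,823.36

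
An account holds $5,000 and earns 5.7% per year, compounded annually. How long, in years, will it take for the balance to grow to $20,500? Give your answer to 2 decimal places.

25.45 years

(1 + 0.057)^t = 20,500/5,000 = 4.1.
t·ln(1 + 0.057) = ln(4.1); t = 1.411/0.0554347 ≈ 25.4531.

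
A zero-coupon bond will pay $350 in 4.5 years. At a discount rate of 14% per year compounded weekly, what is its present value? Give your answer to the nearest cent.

Growth factor = (1 + 0.14/52)^234 ≈ 1.87602175.
P = 350/1.87602175 ≈ 186.5650.

$186.57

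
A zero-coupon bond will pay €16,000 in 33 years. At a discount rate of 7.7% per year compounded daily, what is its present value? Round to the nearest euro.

€1,261

Growth factor = (1 + 0.077/365)^12045 ≈ 12.688956071.
P = 16,000/12.688956071 ≈ 1,260.9390.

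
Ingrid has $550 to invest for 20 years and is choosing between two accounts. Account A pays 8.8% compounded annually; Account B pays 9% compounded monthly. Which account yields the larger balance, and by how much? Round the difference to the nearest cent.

A: (1 + 0.088)^20 ≈ 5.402290167, so 550 × 5.402290167 ≈ 2,971.2596.
B: (1 + 0.0075)^240 ≈ 6.009151524, so 550 × 6.009151524 ≈ 3,305.0333.
Difference ≈ 333.7737 in favor of B.

Account B, by $333.77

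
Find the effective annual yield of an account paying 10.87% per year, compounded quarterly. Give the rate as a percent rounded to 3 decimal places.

EAR = (1 + 10.87%/4)^4 − 1 = (1 + 0.027175)^4 − 1.
(1 + 0.027175)^4 ≈ 1.113212, so EAR ≈ 11.32117%.

11.321%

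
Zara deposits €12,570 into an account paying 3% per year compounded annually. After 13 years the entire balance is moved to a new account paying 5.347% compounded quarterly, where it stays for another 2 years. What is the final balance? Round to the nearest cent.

After 13 years at 3%: 12,570 × 1.4685337135 ≈ 18,459.4688.
Then 2 years at 5.347%: 18,459.4688 × 1.1120793445 ≈ 20,528.3939.

€20,528.39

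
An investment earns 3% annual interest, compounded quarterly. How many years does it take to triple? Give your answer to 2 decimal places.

(1 + 0.0075)^(4t) = 3.
4t = ln 3 / ln(1 + 0.0075) ≈ 1.0986/0.00747201 ≈ 147.0303.
t ≈ 36.7576.

36.76 years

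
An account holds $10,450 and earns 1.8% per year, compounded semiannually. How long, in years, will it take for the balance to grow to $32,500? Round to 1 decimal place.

(1 + 0.009)^(2t) = 32,500/10,450 = 3.11.
2t·ln(1 + 0.009) = ln(3.11); 2t = 1.1346/0.00895974 ≈ 126.6374.
t ≈ 63.3187 years.

63.3 years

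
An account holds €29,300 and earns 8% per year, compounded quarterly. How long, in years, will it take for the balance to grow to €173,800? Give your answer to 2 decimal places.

We need (1 + 0.02)^(4t) = 5.9317, so 4t = ln 5.9317 / ln 1.02 ≈ 89.9031.
t ≈ 89.9031/4 = 22.4758 years.

22.48 years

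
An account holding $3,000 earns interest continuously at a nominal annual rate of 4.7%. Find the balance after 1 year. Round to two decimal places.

$3,144.37

A = P·e^(rt) = 3,000·e^(0.047·1) = 3,000·e^0.047.
e^0.047 ≈ 1.048122009, so A ≈ 3,144.3660.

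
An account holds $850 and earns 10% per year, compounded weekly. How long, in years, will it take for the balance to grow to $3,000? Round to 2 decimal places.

We need (1 + 0.00192308)^(52t) = 3.5294, so 52t = ln 3.5294 / ln 1.001923 ≈ 656.4186.
t ≈ 656.4186/52 = 12.6234 years.

12.62 years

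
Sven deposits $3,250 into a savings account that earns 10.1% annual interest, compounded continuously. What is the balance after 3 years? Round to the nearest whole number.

$4,400

A = P·e^(rt) = 3,250·e^(0.101·3) = 3,250·e^0.303.
e^0.303 ≈ 1.353914464, so A ≈ 4,400.2220.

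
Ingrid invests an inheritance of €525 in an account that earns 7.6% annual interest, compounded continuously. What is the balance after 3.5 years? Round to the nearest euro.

A = P·e^(rt) = 525·e^(0.076·3.5) = 525·e^0.266.
e^0.266 ≈ 1.30473506, so A ≈ 684.9859.

€685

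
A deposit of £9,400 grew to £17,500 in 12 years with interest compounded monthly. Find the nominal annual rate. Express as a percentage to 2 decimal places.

(1 + r/12)^144 = 17,500/9,400 = 1.8617.
1 + r/12 = 1.8617^(1/144) ≈ 1.004325, so r/12 ≈ 0.00432524.
r ≈ 12·0.00432524 = 5.19029%.

5.19%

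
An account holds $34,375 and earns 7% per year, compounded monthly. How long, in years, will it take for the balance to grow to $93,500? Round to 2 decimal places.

14.34 years

(1 + 0.00583333)^(12t) = 93,500/34,375 = 2.72.
12t·ln(1 + 0.00583333) = ln(2.72); 12t = 1.0006/0.00581639 ≈ 172.0367.
t ≈ 14.3364 years.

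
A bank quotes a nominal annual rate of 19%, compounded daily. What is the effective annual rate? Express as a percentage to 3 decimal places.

One year is 365 periods at 0.000520548 each: (1 + 0.000520548)^365 ≈ 1.20919.
EAR = 1.20919 − 1 ≈ 20.91898%.

20.919%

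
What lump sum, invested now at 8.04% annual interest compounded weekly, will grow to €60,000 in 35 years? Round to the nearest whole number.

Periodic rate = 8.04%/52 = 0.00154615; 1820 periods.
P = 60,000/(1 + 0.0804/52)^1820 ≈ 60,000/16.640288971 ≈ 3,605.7066.

€3,606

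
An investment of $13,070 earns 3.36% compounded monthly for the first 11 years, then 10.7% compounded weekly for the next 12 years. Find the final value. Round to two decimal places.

After 11 years at 3.36%: 13,070 × 1.4464084082 ≈ 18,904.5579.
Then 12 years at 10.7%: 18,904.5579 × 3.6062944281 ≈ 68,175.4018.

$68,175.40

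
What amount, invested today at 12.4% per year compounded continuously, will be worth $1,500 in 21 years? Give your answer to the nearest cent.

$110.97

P = A·e^(−rt) = 1,500·e^(−2.604).
e^(−2.604) ≈ 0.0739770773, so P ≈ 110.9656.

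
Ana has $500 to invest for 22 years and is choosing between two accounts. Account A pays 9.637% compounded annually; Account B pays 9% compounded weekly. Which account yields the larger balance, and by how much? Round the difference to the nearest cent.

A: (1 + 0.09637)^22 ≈ 7.569325044, so 500 × 7.569325044 ≈ 3,784.6625.
B: (1 + 0.09/52)^1144 ≈ 7.230357726, so 500 × 7.230357726 ≈ 3,615.1789.
Difference ≈ 169.4837 in favor of A.

Account A, by $169.48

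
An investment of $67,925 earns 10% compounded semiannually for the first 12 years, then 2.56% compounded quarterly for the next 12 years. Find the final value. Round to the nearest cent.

After 12 years at 10%: 67,925 × 3.22509994371 ≈ 219,064.9137.
Then 12 years at 2.56%: 219,064.9137 × 1.35828263618 ≈ 297,552.0684.

$297,552.07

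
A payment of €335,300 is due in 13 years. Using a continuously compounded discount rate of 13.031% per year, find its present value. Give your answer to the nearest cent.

€61,620.56

P = A·e^(−rt) = 335,300·e^(−1.69403).
e^(−1.69403) ≈ 0.183777406682, so P ≈ 61,620.5645.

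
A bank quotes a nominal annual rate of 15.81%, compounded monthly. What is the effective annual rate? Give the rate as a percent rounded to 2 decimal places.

17.01%

One year is 12 periods at 0.013175 each: (1 + 0.013175)^12 ≈ 1.170075.
EAR = 1.170075 − 1 ≈ 17.00747%.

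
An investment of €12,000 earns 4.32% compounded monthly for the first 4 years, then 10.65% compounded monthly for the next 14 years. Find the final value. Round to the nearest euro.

Phase 1: 12,000·(1 + 0.0036)^48 ≈ 14,259.1150.
Phase 2: 14,259.1150·(1 + 0.008875)^168 ≈ 62,917.1593.

€62,917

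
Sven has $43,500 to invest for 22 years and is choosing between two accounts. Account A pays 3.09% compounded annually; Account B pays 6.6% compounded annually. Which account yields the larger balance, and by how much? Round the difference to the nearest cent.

A: (1 + 0.0309)^22 ≈ 1.9532771596, so 43,500 × 1.9532771596 ≈ 84,967.5564.
B: (1 + 0.066)^22 ≈ 4.07998440604, so 43,500 × 4.07998440604 ≈ 177,479.3217.
Difference ≈ 92,511.7652 in favor of B.

Account B, by $92,511.77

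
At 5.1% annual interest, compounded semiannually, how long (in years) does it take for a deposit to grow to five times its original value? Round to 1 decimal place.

(1 + 0.0255)^(2t) = 5.
2t = ln 5 / ln(1 + 0.0255) ≈ 1.6094/0.0251803 ≈ 63.9166.
t ≈ 31.9583.

32.0 years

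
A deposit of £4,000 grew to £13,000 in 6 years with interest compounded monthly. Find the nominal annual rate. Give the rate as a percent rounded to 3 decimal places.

19.806%

(1 + r/12)^72 = 13,000/4,000 = 3.25.
1 + r/12 = 3.25^(1/72) ≈ 1.016505, so r/12 ≈ 0.0165049.
r ≈ 12·0.0165049 = 19.80592%.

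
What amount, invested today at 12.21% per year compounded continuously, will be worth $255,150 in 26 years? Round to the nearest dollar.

P = A·e^(−rt) = 255,150·e^(−3.1746).
e^(−3.1746) ≈ 0.0418108250705, so P ≈ 10,668.0320.

$10,668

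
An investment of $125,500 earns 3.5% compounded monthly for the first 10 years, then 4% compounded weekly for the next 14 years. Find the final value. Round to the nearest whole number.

$311,557

Phase 1: 125,500·(1 + 0.035/12)^120 ≈ 178,002.2752.
Phase 2: 178,002.2752·(1 + 0.04/52)^728 ≈ 311,556.6108.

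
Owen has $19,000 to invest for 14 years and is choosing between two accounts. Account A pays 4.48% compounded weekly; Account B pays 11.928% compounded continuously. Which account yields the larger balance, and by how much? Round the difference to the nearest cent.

Account B, by $65,357.87

Account A growth factor: (1 + 0.0448/52)^728 ≈ 1.8718551101; balance ≈ 35,565.2471.
Account B growth factor: e^(0.11928·14) = e^1.66992 ≈ 5.31174284076; balance ≈ 100,923.1140.
Account B is larger by 65,357.8669.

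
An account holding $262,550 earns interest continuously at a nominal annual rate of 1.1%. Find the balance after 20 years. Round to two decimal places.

$327,157.45

A = P·e^(rt) = 262,550·e^(0.011·20) = 262,550·e^0.22.
e^0.22 ≈ 1.24607673059, so A ≈ 327,157.4456.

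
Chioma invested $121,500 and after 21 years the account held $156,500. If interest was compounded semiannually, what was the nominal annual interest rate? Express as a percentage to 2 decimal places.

The 42-period growth factor is 156,500/121,500 = 1.28807.
r/2 = 1.28807^(1/42) − 1 ≈ 0.00604538, so r ≈ 2·0.00604538 = 1.20908%.

1.21%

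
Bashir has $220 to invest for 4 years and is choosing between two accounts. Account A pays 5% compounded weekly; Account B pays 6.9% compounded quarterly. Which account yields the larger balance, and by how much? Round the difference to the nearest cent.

Account A growth factor: (1 + 0.05/52)^208 ≈ 1.2212854; balance ≈ 268.6828.
Account B growth factor: (1 + 0.01725)^16 ≈ 1.31474999; balance ≈ 289.2450.
Account B is larger by 20.5622.

Account B, by $20.56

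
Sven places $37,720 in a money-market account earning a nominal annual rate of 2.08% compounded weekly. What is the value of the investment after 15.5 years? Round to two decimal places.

$52,066.72

Growth factor = (1 + 0.0004)^806 ≈ 1.3803478563.
A ≈ 37,720 × 1.3803478563 ≈ 52,066.7211.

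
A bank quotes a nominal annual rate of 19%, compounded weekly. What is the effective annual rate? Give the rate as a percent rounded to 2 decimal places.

One year is 52 periods at 0.00365385 each: (1 + 0.00365385)^52 ≈ 1.208831.
EAR = 1.208831 − 1 ≈ 20.88309%.

20.88%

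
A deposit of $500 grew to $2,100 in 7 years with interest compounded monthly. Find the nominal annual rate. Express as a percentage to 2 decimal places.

20.68%

The 84-period growth factor is 2,100/500 = 4.2.
r/12 = 4.2^(1/84) − 1 ≈ 0.0172311, so r ≈ 12·0.0172311 = 20.67733%.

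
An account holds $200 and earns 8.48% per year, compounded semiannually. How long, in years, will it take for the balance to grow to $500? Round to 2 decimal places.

11.03 years

(1 + 0.0424)^(2t) = 500/200 = 2.5.
2t·ln(1 + 0.0424) = ln(2.5); 2t = 0.91629/0.0415257 ≈ 22.0656.
t ≈ 11.0328 years.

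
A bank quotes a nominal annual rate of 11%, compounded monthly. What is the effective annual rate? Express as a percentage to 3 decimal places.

EAR = (1 + 11%/12)^12 − 1 = (1 + 0.00916667)^12 − 1.
(1 + 0.00916667)^12 ≈ 1.115719, so EAR ≈ 11.57188%.

11.572%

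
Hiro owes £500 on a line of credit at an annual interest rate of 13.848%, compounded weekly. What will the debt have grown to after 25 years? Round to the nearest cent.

Growth factor = (1 + 0.13848/52)^1300 ≈ 31.734308468.
A ≈ 500 × 31.734308468 ≈ 15,867.1542.

£15,867.15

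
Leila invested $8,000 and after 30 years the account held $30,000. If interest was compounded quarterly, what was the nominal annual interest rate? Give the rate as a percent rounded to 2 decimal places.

The 120-period growth factor is 30,000/8,000 = 3.75.
r/4 = 3.75^(1/120) − 1 ≈ 0.0110755, so r ≈ 4·0.0110755 = 4.43021%.

4.43%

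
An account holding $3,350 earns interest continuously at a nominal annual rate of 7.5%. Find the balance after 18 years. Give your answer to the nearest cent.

$12,922.38

A = P·e^(rt) = 3,350·e^(0.075·18) = 3,350·e^1.35.
e^1.35 ≈ 3.8574255307, so A ≈ 12,922.3755.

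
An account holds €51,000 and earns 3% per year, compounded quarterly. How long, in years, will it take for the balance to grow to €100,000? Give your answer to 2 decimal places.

22.53 years

(1 + 0.0075)^(4t) = 100,000/51,000 = 1.9608.
4t·ln(1 + 0.0075) = ln(1.9608); 4t = 0.67334/0.00747201 ≈ 90.1155.
t ≈ 22.5289 years.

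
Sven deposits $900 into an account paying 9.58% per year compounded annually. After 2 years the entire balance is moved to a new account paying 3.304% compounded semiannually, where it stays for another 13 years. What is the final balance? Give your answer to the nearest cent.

After 2 years at 9.58%: 900 × 1.20077764 ≈ 1,080.6999.
Then 13 years at 3.304%: 1,080.6999 × 1.531137251 ≈ 1,654.6998.

$1,654.70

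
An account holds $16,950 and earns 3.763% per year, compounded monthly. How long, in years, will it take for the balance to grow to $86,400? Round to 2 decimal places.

(1 + 0.00313583)^(12t) = 86,400/16,950 = 5.0973.
12t·ln(1 + 0.00313583) = ln(5.0973); 12t = 1.6287/0.00313093 ≈ 520.2037.
t ≈ 43.3503 years.

43.35 years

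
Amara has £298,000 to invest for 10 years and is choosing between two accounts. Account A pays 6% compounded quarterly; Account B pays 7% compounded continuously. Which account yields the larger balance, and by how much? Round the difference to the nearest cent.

Account B, by £59,520.82

A: (1 + 0.015)^40 ≈ 1.81401840867, so 298,000 × 1.81401840867 ≈ 540,577.4858.
B: e^(0.07·10) = e^0.7 ≈ 2.01375270747, so 298,000 × 2.01375270747 ≈ 600,098.3068.
Difference ≈ 59,520.8210 in favor of B.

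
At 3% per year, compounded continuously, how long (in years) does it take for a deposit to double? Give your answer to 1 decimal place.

23.1 years

e^(0.03t) = 2, so 0.03t = ln 2 ≈ 0.69315.
t ≈ 0.69315/0.03 ≈ 23.1049.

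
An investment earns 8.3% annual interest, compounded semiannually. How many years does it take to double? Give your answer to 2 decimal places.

8.52 years

(1 + 0.0415)^(2t) = 2.
2t = ln 2 / ln(1 + 0.0415) ≈ 0.69315/0.040662 ≈ 17.0466.
t ≈ 8.5233.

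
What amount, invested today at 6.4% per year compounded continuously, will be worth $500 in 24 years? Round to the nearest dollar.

$108

P = A·e^(−rt) = 500·e^(−1.536).
e^(−1.536) ≈ 0.215240343, so P ≈ 107.6202.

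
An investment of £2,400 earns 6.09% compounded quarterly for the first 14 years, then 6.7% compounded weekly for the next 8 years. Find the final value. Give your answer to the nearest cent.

After 14 years at 6.09%: 2,400 × 2.330714137 ≈ 5,593.7139.
Then 8 years at 6.7%: 5,593.7139 × 1.708566968 ≈ 9,557.2348.

£9,557.23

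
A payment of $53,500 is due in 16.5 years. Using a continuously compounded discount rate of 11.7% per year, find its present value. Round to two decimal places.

$7,761.55

P = A·e^(−rt) = 53,500·e^(−1.9305).
e^(−1.9305) ≈ 0.14507564252, so P ≈ 7,761.5469.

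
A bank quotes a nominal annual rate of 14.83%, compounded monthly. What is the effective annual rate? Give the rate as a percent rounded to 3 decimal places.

EAR = (1 + 14.83%/12)^12 − 1 = (1 + 0.0123583)^12 − 1.
(1 + 0.0123583)^12 ≈ 1.158807, so EAR ≈ 15.88071%.

15.881%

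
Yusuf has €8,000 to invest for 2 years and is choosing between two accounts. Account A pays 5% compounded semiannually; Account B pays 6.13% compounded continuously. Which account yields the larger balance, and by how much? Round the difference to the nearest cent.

Account A growth factor: (1 + 0.025)^4 ≈ 1.103812891; balance ≈ 8,830.5031.
Account B growth factor: e^(0.0613·2) = e^0.1226 ≈ 1.130432158; balance ≈ 9,043.4573.
Account B is larger by 212.9541.

Account B, by €212.95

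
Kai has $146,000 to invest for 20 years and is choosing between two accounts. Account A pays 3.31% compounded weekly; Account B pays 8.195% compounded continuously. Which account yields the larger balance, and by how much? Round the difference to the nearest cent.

Account B, by $468,916.87

Account A growth factor: (1 + 0.0331/52)^1040 ≈ 1.93825754178; balance ≈ 282,985.6011.
Account B growth factor: e^(0.08195·20) = e^1.639 ≈ 5.15001691945; balance ≈ 751,902.4702.
Account B is larger by 468,916.8691.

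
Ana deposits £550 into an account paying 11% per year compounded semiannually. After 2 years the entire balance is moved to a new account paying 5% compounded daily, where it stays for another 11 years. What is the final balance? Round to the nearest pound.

Phase 1: 550·(1 + 0.055)^4 ≈ 681.3536.
Phase 2: 681.3536·(1 + 0.05/365)^4015 ≈ 1,180.9136.

£1,181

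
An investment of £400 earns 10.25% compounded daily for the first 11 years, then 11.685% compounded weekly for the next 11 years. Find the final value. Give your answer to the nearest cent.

£4,459.15

After 11 years at 10.25%: 400 × 3.087438295 ≈ 1,234.9753.
Then 11 years at 11.685%: 1,234.9753 × 3.610722876 ≈ 4,459.1536.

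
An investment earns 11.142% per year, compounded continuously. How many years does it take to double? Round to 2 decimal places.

6.22 years

e^(0.11142t) = 2, so 0.11142t = ln 2 ≈ 0.69315.
t ≈ 0.69315/0.11142 ≈ 6.2210.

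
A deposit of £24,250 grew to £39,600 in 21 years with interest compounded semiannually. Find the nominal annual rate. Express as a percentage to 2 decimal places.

(1 + r/2)^42 = 39,600/24,250 = 1.63299.
1 + r/2 = 1.63299^(1/42) ≈ 1.011745, so r/2 ≈ 0.0117449.
r ≈ 2·0.0117449 = 2.34898%.

2.35%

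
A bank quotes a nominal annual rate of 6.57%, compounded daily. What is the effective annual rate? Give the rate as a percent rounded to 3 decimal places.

EAR = (1 + 6.57%/365)^365 − 1 = (1 + 0.00018)^365 − 1.
(1 + 0.00018)^365 ≈ 1.0679, so EAR ≈ 6.79000%.

6.790%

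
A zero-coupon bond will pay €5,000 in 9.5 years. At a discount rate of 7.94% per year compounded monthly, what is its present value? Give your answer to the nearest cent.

Growth factor = (1 + 0.0794/12)^114 ≈ 2.120846874.
P = 5,000/2.120846874 ≈ 2,357.5488.

€2,357.55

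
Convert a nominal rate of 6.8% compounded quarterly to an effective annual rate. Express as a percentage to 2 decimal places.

EAR = (1 + 6.8%/4)^4 − 1 = (1 + 0.017)^4 − 1.
(1 + 0.017)^4 ≈ 1.069754, so EAR ≈ 6.97537%.

6.98%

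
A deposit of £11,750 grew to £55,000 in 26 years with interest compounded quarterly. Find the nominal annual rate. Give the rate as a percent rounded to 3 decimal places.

The 104-period growth factor is 55,000/11,750 = 4.68085.
r/4 = 4.68085^(1/104) − 1 ≈ 0.0149518, so r ≈ 4·0.0149518 = 5.98073%.

5.981%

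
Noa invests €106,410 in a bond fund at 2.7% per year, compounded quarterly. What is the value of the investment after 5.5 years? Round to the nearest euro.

Growth factor = (1 + 0.00675)^22 ≈ 1.15951412137.
A ≈ 106,410 × 1.15951412137 ≈ 123,383.8977.

€123,384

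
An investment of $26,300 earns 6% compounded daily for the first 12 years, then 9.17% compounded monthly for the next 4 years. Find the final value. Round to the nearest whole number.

$77,860

After 12 years at 6%: 26,300 × 2.0543116501 ≈ 54,028.3964.
Then 4 years at 9.17%: 54,028.3964 × 1.4410984243 ≈ 77,860.2369.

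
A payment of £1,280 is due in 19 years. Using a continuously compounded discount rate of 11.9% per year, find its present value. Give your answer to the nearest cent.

P = A·e^(−rt) = 1,280·e^(−2.261).
e^(−2.261) ≈ 0.1042461864, so P ≈ 133.4351.

£133.44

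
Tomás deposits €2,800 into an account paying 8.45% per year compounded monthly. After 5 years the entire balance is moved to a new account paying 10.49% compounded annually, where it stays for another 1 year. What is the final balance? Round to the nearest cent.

Phase 1: 2,800·(1 + 0.0845/12)^60 ≈ 4,265.8387.
Phase 2: 4,265.8387·(1 + 0.1049)^1 ≈ 4,713.3252.

€4,713.33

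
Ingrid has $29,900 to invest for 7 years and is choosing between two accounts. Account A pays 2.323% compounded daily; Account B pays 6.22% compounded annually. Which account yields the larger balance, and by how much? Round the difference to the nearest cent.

A: (1 + 0.02323/365)^2555 ≈ 1.1765716469, so 29,900 × 1.1765716469 ≈ 35,179.4922.
B: (1 + 0.0622)^7 ≈ 1.525611942, so 29,900 × 1.525611942 ≈ 45,615.7971.
Difference ≈ 10,436.3048 in favor of B.

Account B, by $10,436.30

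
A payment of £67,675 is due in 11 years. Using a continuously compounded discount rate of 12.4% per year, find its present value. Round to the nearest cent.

£17,300.18

P = A·e^(−rt) = 67,675·e^(−1.364).
e^(−1.364) ≈ 0.2556361844, so P ≈ 17,300.1788.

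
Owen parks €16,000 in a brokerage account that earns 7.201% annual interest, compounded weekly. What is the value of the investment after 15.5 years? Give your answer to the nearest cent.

€48,811.78

Growth factor = (1 + 0.07201/52)^806 ≈ 3.0507360297.
A ≈ 16,000 × 3.0507360297 ≈ 48,811.7765.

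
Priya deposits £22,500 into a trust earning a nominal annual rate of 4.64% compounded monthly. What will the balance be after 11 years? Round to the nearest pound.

Periodic rate = 4.64%/12 = 0.00386667; periods = 12·11 = 132.
A = 22,500·(1 + 0.0464/12)^132 ≈ 22,500·1.6643185544 ≈ 37,447.1675.

£37,447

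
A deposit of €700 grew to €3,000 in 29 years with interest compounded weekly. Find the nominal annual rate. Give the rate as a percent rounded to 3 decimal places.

The 1508-period growth factor is 3,000/700 = 4.28571.
r/52 = 4.28571^(1/1508) − 1 ≈ 0.00096551, so r ≈ 52·0.00096551 = 5.02065%.

5.021%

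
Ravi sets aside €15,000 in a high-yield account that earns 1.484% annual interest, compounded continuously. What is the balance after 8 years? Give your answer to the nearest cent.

€16,890.82

A = P·e^(rt) = 15,000·e^(0.01484·8) = 15,000·e^0.11872.
e^0.11872 ≈ 1.1260545789, so A ≈ 16,890.8187.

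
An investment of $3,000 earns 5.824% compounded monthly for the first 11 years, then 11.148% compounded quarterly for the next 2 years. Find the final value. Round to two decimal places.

$7,082.40

Phase 1: 3,000·(1 + 0.05824/12)^132 ≈ 5,684.2698.
Phase 2: 5,684.2698·(1 + 0.02787)^8 ≈ 7,082.3961.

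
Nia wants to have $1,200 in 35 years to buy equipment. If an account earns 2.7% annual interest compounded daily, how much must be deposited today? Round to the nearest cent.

$466.43

Growth factor = (1 + 0.027/365)^12775 ≈ 2.572723459.
P = 1,200/2.572723459 ≈ 466.4318.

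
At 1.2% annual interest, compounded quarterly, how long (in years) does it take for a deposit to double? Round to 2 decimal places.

57.85 years

(1 + 0.003)^(4t) = 2.
4t = ln 2 / ln(1 + 0.003) ≈ 0.69315/0.00299551 ≈ 231.3955.
t ≈ 57.8489.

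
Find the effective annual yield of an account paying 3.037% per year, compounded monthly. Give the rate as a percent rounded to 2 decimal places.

3.08%

One year is 12 periods at 0.00253083 each: (1 + 0.00253083)^12 ≈ 1.030796.
EAR = 1.030796 − 1 ≈ 3.07963%.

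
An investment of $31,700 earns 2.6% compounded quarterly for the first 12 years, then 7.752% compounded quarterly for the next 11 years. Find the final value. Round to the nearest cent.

After 12 years at 2.6%: 31,700 × 1.364776082 ≈ 43,263.4018.
Then 11 years at 7.752%: 43,263.4018 × 2.32695924752 ≈ 100,672.1729.

$100,672.17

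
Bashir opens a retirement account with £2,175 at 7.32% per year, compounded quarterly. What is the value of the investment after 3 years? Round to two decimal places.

£2,703.76

Periodic rate = 7.32%/4 = 0.0183; periods = 4·3 = 12.
A = 2,175·(1 + 0.0183)^12 ≈ 2,175·1.243108183 ≈ 2,703.7603.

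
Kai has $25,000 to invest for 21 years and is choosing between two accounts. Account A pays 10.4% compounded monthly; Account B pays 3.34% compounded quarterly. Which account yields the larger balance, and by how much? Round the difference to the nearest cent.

Account A growth factor: (1 + 0.104/12)^252 ≈ 8.79857985115; balance ≈ 219,964.4963.
Account B growth factor: (1 + 0.00835)^84 ≈ 2.0107099219; balance ≈ 50,267.7480.
Account A is larger by 169,696.7482.

Account A, by $169,696.75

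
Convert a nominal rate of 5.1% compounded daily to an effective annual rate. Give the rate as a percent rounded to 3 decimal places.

5.232%

One year is 365 periods at 0.000139726 each: (1 + 0.000139726)^365 ≈ 1.052319.
EAR = 1.052319 − 1 ≈ 5.23191%.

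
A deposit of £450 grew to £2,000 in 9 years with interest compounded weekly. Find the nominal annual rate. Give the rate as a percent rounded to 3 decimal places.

16.600%

The 468-period growth factor is 2,000/450 = 4.44444.
r/52 = 4.44444^(1/468) − 1 ≈ 0.00319238, so r ≈ 52·0.00319238 = 16.60038%.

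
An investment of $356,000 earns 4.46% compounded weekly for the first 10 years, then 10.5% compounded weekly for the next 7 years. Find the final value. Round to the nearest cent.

$1,158,635.74

After 10 years at 4.46%: 356,000 × 1.56175289942 ≈ 555,984.0322.
Then 7 years at 10.5%: 555,984.0322 × 2.083937077128 ≈ 1,158,635.7390.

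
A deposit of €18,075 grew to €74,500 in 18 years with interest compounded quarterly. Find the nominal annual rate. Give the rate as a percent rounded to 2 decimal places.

7.95%

The 72-period growth factor is 74,500/18,075 = 4.12172.
r/4 = 4.12172^(1/72) − 1 ≈ 0.0198651, so r ≈ 4·0.0198651 = 7.94606%.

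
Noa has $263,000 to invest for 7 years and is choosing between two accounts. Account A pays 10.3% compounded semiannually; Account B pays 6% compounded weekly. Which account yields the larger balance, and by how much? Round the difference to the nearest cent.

Account A, by $131,054.73

A: (1 + 0.0515)^14 ≈ 2.01990004244, so 263,000 × 2.01990004244 ≈ 531,233.7112.
B: (1 + 0.06/52)^364 ≈ 1.52159310067, so 263,000 × 1.52159310067 ≈ 400,178.9855.
Difference ≈ 131,054.7257 in favor of A.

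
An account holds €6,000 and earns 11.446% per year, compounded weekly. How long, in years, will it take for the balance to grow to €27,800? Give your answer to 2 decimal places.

We need (1 + 0.00220115)^(52t) = 4.6333, so 52t = ln 4.6333 / ln 1.002201 ≈ 697.3449.
t ≈ 697.3449/52 = 13.4105 years.

13.41 years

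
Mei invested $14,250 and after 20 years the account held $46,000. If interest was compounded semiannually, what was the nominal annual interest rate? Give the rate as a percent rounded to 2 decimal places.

(1 + r/2)^40 = 46,000/14,250 = 3.22807.
1 + r/2 = 3.22807^(1/40) ≈ 1.02973, so r/2 ≈ 0.0297305.
r ≈ 2·0.0297305 = 5.94610%.

5.95%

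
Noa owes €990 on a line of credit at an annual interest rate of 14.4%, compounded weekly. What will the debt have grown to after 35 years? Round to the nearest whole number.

Periodic rate = 14.4%/52 = 0.00276923; periods = 52·35 = 1820.
A = 990·(1 + 0.144/52)^1820 ≈ 990·153.397776659 ≈ 151,863.7989.

€151,864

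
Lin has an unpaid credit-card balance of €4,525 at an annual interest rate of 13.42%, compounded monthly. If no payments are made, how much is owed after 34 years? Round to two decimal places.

€422,881.74

Growth factor = (1 + 0.1342/12)^408 ≈ 93.4545274445.
A ≈ 4,525 × 93.4545274445 ≈ 422,881.7367.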